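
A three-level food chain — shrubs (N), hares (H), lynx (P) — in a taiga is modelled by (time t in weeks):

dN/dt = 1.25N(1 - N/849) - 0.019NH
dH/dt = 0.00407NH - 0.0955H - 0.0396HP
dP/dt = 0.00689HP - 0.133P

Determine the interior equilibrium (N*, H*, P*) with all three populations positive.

From dP/dt = 0: 0.00689H* = 0.133, so H* = 19.3.
From dN/dt = 0: 1.25(1 - N*/849) = 0.019·19.3, giving N* = 849·(1 - 0.293) = 600.
From dH/dt = 0: 0.00407·600 - 0.0955 = 0.0396P*, so P* = 2.35/0.0396 = 59.2.

N* ≈ 600, H* ≈ 19.3, P* ≈ 59.2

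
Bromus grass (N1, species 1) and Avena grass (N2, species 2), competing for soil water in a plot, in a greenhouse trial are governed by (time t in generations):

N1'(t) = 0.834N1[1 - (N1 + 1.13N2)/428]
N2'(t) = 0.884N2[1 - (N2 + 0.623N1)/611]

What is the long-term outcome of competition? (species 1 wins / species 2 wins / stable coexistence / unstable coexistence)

Compare the nullcline intercepts: K1/α12 = 428/1.13 = 379 < K2 = 611; K2/α21 = 611/0.623 = 981 > K1 = 428.
Since the inequalities point opposite ways, species 2 can invade but species 1 cannot.

species 2 excludes species 1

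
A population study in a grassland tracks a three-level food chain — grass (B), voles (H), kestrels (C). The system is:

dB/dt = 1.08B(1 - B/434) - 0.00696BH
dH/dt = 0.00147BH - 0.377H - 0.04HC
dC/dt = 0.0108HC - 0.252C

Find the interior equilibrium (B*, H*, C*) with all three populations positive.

From dC/dt = 0: 0.0108H* = 0.252, so H* = 23.3.
From dB/dt = 0: 1.08(1 - B*/434) = 0.00696·23.3, giving B* = 434·(1 - 0.15) = 369.
From dH/dt = 0: 0.00147·369 - 0.377 = 0.04C*, so C* = 0.165/0.04 = 4.13.

B* ≈ 369, H* ≈ 23.3, C* ≈ 4.13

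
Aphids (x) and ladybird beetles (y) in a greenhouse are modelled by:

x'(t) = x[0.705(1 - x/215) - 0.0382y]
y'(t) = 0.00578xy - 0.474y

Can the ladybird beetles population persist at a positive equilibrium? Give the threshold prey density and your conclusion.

Threshold x = 82; K > 82, so yes, the predator persists.

The predator equation gives dy/dt > 0 only when x > 0.474/0.00578 = 82.
Without the predator, x → K = 215. Since 215 > 82, the predator can invade and persist.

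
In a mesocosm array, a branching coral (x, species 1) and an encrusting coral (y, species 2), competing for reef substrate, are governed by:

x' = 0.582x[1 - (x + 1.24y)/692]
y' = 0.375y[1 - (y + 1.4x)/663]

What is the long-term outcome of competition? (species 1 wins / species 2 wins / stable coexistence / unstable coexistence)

unstable coexistence (outcome depends on initial conditions)

Compare the nullcline intercepts: K1/α12 = 692/1.24 = 558 < K2 = 663; K2/α21 = 663/1.4 = 474 < K1 = 692.
Since both are reversed, neither can invade when rare; the interior point is a saddle.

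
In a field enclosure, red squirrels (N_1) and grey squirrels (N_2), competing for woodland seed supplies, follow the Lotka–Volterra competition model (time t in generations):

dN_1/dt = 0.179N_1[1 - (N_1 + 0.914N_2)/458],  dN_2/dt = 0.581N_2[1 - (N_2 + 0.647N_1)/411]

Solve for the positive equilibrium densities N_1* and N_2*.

N_1* ≈ 202, N_2* ≈ 281

Setting both brackets to zero gives the nullclines N_1 + 0.914N_2 = 458 and 0.647N_1 + N_2 = 411.
Substituting N_2 = 411 - 0.647N_1 into the first: N_1(1 - 0.914·0.647) = 458 - 0.914·411.
So N_1* = 82.3/0.409 = 202, and then N_2* = 411 - 0.647·202 = 281.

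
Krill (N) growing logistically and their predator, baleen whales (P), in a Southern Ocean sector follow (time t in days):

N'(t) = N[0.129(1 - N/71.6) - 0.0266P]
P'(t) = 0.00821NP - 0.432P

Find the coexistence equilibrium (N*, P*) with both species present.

N* ≈ 52.6, P* ≈ 1.29

From dP/dt = 0 with P > 0: 0.00821N* = 0.432, so N* = 52.6.
Substitute into dN/dt = 0: 0.129(1 - 52.6/71.6) = 0.0266P*.
The bracket is 0.265, giving P* = 0.0342/0.0266 = 1.29.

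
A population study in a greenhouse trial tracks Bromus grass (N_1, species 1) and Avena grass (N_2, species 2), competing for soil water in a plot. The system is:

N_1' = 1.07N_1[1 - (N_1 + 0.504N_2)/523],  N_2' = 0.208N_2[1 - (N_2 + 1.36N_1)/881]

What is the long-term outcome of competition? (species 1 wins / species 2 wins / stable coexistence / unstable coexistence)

stable coexistence

Compare the nullcline intercepts: K1/α12 = 523/0.504 = 1040 > K2 = 881; K2/α21 = 881/1.36 = 648 > K1 = 523.
Since both inequalities hold, each species can invade when rare, so the interior equilibrium is stable.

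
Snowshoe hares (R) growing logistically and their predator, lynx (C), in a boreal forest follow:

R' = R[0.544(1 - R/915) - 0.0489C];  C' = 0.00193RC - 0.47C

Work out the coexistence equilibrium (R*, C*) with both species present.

From dC/dt = 0 with C > 0: 0.00193R* = 0.47, so R* = 244.
Substitute into dR/dt = 0: 0.544(1 - 244/915) = 0.0489C*.
The bracket is 0.734, giving C* = 0.399/0.0489 = 8.16.

R* ≈ 244, C* ≈ 8.16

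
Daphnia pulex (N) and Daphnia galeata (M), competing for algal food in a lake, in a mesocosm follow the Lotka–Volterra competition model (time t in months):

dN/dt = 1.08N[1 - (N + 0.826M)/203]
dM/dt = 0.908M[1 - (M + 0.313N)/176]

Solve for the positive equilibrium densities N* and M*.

Setting both brackets to zero gives the nullclines N + 0.826M = 203 and 0.313N + M = 176.
Substituting M = 176 - 0.313N into the first: N(1 - 0.826·0.313) = 203 - 0.826·176.
So N* = 57.6/0.741 = 77.7, and then M* = 176 - 0.313·77.7 = 152.

N* ≈ 77.7, M* ≈ 152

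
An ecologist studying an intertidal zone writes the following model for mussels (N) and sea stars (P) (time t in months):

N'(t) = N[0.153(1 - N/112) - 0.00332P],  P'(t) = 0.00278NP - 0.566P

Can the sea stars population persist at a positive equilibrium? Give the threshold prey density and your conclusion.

The predator equation gives dP/dt > 0 only when N > 0.566/0.00278 = 204.
Without the predator, N → K = 112. Since 112 < 204, the predator cannot invade.

Threshold N = 204; K < 204, so no, the predator goes extinct.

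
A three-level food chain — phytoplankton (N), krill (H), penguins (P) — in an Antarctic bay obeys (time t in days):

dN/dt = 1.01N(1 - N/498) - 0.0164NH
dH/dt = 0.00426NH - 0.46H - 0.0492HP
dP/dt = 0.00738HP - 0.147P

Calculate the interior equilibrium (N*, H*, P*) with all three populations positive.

N* ≈ 337, H* ≈ 19.9, P* ≈ 19.8

From dP/dt = 0: 0.00738H* = 0.147, so H* = 19.9.
From dN/dt = 0: 1.01(1 - N*/498) = 0.0164·19.9, giving N* = 498·(1 - 0.323) = 337.
From dH/dt = 0: 0.00426·337 - 0.46 = 0.0492P*, so P* = 0.975/0.0492 = 19.8.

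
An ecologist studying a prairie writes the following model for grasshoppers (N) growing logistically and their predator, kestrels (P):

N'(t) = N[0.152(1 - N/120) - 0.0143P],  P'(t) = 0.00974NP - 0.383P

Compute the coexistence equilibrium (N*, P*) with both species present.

N* ≈ 39.3, P* ≈ 7.15

From dP/dt = 0 with P > 0: 0.00974N* = 0.383, so N* = 39.3.
Substitute into dN/dt = 0: 0.152(1 - 39.3/120) = 0.0143P*.
The bracket is 0.672, giving P* = 0.102/0.0143 = 7.15.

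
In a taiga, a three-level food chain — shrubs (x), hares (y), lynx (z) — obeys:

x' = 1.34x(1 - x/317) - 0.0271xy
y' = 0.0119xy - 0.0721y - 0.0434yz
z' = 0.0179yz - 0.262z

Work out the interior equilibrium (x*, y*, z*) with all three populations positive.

From dz/dt = 0: 0.0179y* = 0.262, so y* = 14.6.
From dx/dt = 0: 1.34(1 - x*/317) = 0.0271·14.6, giving x* = 317·(1 - 0.296) = 223.
From dy/dt = 0: 0.0119·223 - 0.0721 = 0.0434z*, so z* = 2.58/0.0434 = 59.5.

x* ≈ 223, y* ≈ 14.6, z* ≈ 59.5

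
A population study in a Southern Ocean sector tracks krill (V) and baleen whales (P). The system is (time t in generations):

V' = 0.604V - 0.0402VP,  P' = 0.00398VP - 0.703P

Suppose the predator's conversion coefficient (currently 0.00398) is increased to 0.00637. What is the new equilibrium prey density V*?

At the interior fixed point, setting dP/dt = 0 with P > 0 fixes V* = (predator death rate)/(VP coefficient) — independent of the other coefficients.
With the change, V* = 0.703/0.00637 = 110; it falls from 177.

V* ≈ 110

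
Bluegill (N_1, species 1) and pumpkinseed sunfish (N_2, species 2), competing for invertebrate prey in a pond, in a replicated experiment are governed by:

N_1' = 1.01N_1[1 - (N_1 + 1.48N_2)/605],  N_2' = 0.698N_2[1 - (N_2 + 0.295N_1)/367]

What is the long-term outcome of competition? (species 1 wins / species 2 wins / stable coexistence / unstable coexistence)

Compare the nullcline intercepts: K1/α12 = 605/1.48 = 409 > K2 = 367; K2/α21 = 367/0.295 = 1240 > K1 = 605.
Since both inequalities hold, each species can invade when rare, so the interior equilibrium is stable.

stable coexistence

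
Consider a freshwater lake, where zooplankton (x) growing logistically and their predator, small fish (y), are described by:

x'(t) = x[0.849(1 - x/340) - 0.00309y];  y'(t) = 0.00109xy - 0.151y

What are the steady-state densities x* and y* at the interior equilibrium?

x* ≈ 139, y* ≈ 163

From dy/dt = 0 with y > 0: 0.00109x* = 0.151, so x* = 139.
Substitute into dx/dt = 0: 0.849(1 - 139/340) = 0.00309y*.
The bracket is 0.593, giving y* = 0.503/0.00309 = 163.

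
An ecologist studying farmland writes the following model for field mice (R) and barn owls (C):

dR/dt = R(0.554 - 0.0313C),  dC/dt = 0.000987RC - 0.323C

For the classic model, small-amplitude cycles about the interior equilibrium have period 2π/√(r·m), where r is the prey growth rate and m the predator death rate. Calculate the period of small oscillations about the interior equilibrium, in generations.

T ≈ 14.9 generations

Here r = 0.554 and m = 0.323, so r·m = 0.179.
ω = √0.179 = 0.423 per generation, hence T = 2π/ω ≈ 14.9 generations.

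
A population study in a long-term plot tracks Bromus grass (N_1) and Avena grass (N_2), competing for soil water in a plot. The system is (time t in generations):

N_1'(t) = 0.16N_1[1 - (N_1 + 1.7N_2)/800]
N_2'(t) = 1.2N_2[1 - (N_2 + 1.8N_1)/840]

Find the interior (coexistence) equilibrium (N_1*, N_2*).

N_1* ≈ 305, N_2* ≈ 291

Setting both brackets to zero gives the nullclines N_1 + 1.7N_2 = 800 and 1.8N_1 + N_2 = 840.
Substituting N_2 = 840 - 1.8N_1 into the first: N_1(1 - 1.7·1.8) = 800 - 1.7·840.
So N_1* = -628/-2.06 = 305, and then N_2* = 840 - 1.8·305 = 291.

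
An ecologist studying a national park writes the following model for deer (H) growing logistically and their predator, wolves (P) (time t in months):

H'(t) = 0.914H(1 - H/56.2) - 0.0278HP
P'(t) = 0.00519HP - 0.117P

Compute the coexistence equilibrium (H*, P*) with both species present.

From dP/dt = 0 with P > 0: 0.00519H* = 0.117, so H* = 22.5.
Substitute into dH/dt = 0: 0.914(1 - 22.5/56.2) = 0.0278P*.
The bracket is 0.599, giving P* = 0.547/0.0278 = 19.7.

H* ≈ 22.5, P* ≈ 19.7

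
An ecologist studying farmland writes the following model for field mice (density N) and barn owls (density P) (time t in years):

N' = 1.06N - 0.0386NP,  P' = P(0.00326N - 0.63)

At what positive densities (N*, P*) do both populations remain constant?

N* ≈ 193, P* ≈ 27.5

Set dP/dt = 0 with P > 0: 0.00326N - 0.63 = 0, so N* = 0.63/0.00326 = 193.
Set dN/dt = 0 with N > 0: 1.06 - 0.0386P = 0, so P* = 1.06/0.0386 = 27.5.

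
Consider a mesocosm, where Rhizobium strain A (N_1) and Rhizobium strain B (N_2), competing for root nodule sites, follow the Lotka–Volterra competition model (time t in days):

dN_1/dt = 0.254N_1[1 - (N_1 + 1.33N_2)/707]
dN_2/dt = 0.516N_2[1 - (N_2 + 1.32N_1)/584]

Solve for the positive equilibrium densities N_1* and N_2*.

Setting both brackets to zero gives the nullclines N_1 + 1.33N_2 = 707 and 1.32N_1 + N_2 = 584.
Substituting N_2 = 584 - 1.32N_1 into the first: N_1(1 - 1.33·1.32) = 707 - 1.33·584.
So N_1* = -69.7/-0.756 = 92.3, and then N_2* = 584 - 1.32·92.3 = 462.

N_1* ≈ 92.3, N_2* ≈ 462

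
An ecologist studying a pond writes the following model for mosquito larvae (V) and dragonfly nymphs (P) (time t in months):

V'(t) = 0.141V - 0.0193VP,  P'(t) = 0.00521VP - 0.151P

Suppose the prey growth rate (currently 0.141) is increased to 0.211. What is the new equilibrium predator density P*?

At the interior fixed point, setting dV/dt = 0 with V > 0 fixes P* = (prey growth rate)/(VP coefficient) — independent of the other coefficients.
With the change, P* = 0.211/0.0193 = 10.9; it rises from 7.31.

P* ≈ 10.9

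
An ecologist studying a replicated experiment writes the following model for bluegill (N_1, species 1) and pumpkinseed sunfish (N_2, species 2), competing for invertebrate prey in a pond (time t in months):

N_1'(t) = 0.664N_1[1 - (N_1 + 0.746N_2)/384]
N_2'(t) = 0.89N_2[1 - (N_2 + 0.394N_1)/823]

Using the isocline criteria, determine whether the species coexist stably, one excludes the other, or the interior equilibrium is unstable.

Compare the nullcline intercepts: K1/α12 = 384/0.746 = 515 < K2 = 823; K2/α21 = 823/0.394 = 2090 > K1 = 384.
Since the inequalities point opposite ways, species 2 can invade but species 1 cannot.

species 2 excludes species 1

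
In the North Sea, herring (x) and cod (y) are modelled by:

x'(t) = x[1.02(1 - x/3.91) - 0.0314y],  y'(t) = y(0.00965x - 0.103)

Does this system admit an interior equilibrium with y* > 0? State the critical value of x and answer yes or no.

The predator equation gives dy/dt > 0 only when x > 0.103/0.00965 = 10.7.
Without the predator, x → K = 3.91. Since 3.91 < 10.7, the predator cannot invade.

Threshold x = 10.7; K < 10.7, so no, the predator goes extinct.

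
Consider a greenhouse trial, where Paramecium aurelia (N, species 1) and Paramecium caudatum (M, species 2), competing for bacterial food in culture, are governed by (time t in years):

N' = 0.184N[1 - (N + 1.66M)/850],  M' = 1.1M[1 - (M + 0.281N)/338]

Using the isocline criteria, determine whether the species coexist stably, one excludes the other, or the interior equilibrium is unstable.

Compare the nullcline intercepts: K1/α12 = 850/1.66 = 512 > K2 = 338; K2/α21 = 338/0.281 = 1200 > K1 = 850.
Since both inequalities hold, each species can invade when rare, so the interior equilibrium is stable.

stable coexistence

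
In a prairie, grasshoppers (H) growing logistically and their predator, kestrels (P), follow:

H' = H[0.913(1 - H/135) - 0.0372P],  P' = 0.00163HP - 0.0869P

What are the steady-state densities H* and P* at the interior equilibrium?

From dP/dt = 0 with P > 0: 0.00163H* = 0.0869, so H* = 53.3.
Substitute into dH/dt = 0: 0.913(1 - 53.3/135) = 0.0372P*.
The bracket is 0.605, giving P* = 0.552/0.0372 = 14.9.

H* ≈ 53.3, P* ≈ 14.9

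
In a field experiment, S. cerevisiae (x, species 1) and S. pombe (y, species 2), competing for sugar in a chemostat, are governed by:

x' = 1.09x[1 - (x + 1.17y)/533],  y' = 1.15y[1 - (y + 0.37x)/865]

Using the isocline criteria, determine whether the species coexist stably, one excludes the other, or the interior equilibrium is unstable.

Compare the nullcline intercepts: K1/α12 = 533/1.17 = 456 < K2 = 865; K2/α21 = 865/0.37 = 2340 > K1 = 533.
Since the inequalities point opposite ways, species 2 can invade but species 1 cannot.

species 2 excludes species 1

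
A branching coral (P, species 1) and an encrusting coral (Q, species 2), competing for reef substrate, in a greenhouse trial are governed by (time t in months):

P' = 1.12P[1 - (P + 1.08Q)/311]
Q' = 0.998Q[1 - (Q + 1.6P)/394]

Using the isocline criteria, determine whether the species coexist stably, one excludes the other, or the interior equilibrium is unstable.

Compare the nullcline intercepts: K1/α12 = 311/1.08 = 288 < K2 = 394; K2/α21 = 394/1.6 = 246 < K1 = 311.
Since both are reversed, neither can invade when rare; the interior point is a saddle.

unstable coexistence (outcome depends on initial conditions)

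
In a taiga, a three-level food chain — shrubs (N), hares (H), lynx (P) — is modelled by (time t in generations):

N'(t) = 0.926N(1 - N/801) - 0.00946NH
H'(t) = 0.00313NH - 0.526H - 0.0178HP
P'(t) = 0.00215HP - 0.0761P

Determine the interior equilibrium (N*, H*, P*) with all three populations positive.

From dP/dt = 0: 0.00215H* = 0.0761, so H* = 35.4.
From dN/dt = 0: 0.926(1 - N*/801) = 0.00946·35.4, giving N* = 801·(1 - 0.362) = 511.
From dH/dt = 0: 0.00313·511 - 0.526 = 0.0178P*, so P* = 1.07/0.0178 = 60.4.

N* ≈ 511, H* ≈ 35.4, P* ≈ 60.4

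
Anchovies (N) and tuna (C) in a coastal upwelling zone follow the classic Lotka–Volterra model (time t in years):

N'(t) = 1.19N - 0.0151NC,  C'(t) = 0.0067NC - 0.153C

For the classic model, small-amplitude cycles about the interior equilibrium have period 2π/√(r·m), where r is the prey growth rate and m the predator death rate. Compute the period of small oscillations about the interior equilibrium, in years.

T ≈ 14.7 years

Here r = 1.19 and m = 0.153, so r·m = 0.182.
ω = √0.182 = 0.427 per year, hence T = 2π/ω ≈ 14.7 years.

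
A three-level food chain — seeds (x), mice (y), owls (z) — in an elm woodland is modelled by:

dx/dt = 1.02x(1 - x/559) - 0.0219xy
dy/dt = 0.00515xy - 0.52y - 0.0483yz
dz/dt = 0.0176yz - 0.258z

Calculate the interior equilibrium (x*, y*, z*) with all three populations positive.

From dz/dt = 0: 0.0176y* = 0.258, so y* = 14.7.
From dx/dt = 0: 1.02(1 - x*/559) = 0.0219·14.7, giving x* = 559·(1 - 0.315) = 383.
From dy/dt = 0: 0.00515·383 - 0.52 = 0.0483z*, so z* = 1.45/0.0483 = 30.1.

x* ≈ 383, y* ≈ 14.7, z* ≈ 30.1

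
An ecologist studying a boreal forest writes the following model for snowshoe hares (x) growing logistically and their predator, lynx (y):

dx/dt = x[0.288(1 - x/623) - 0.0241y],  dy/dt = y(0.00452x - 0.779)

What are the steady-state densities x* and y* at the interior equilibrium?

From dy/dt = 0 with y > 0: 0.00452x* = 0.779, so x* = 172.
Substitute into dx/dt = 0: 0.288(1 - 172/623) = 0.0241y*.
The bracket is 0.723, giving y* = 0.208/0.0241 = 8.64.

x* ≈ 172, y* ≈ 8.64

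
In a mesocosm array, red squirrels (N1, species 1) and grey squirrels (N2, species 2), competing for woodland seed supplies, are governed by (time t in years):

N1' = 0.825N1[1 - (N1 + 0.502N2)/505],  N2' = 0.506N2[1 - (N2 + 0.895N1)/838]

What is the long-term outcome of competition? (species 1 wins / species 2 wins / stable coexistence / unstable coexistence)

Compare the nullcline intercepts: K1/α12 = 505/0.502 = 1010 > K2 = 838; K2/α21 = 838/0.895 = 936 > K1 = 505.
Since both inequalities hold, each species can invade when rare, so the interior equilibrium is stable.

stable coexistence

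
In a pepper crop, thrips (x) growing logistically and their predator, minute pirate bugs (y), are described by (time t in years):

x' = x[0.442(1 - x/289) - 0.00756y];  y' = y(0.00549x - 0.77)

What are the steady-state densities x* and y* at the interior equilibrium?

From dy/dt = 0 with y > 0: 0.00549x* = 0.77, so x* = 140.
Substitute into dx/dt = 0: 0.442(1 - 140/289) = 0.00756y*.
The bracket is 0.515, giving y* = 0.227/0.00756 = 30.1.

x* ≈ 140, y* ≈ 30.1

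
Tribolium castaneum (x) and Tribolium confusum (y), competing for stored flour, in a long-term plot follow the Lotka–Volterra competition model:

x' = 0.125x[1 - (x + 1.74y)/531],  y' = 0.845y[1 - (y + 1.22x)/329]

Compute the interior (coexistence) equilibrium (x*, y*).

x* ≈ 36.9, y* ≈ 284

Setting both brackets to zero gives the nullclines x + 1.74y = 531 and 1.22x + y = 329.
Substituting y = 329 - 1.22x into the first: x(1 - 1.74·1.22) = 531 - 1.74·329.
So x* = -41.5/-1.12 = 36.9, and then y* = 329 - 1.22·36.9 = 284.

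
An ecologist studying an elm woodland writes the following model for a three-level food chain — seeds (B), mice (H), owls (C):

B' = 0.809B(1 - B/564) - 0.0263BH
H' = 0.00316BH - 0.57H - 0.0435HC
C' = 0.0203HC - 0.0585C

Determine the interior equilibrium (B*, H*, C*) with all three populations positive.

B* ≈ 511, H* ≈ 2.88, C* ≈ 24

From dC/dt = 0: 0.0203H* = 0.0585, so H* = 2.88.
From dB/dt = 0: 0.809(1 - B*/564) = 0.0263·2.88, giving B* = 564·(1 - 0.0937) = 511.
From dH/dt = 0: 0.00316·511 - 0.57 = 0.0435C*, so C* = 1.05/0.0435 = 24.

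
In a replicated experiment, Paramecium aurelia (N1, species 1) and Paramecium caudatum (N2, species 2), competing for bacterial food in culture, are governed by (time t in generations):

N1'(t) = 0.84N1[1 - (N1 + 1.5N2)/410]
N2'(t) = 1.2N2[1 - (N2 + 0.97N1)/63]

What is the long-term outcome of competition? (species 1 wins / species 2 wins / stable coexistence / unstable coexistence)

species 1 excludes species 2

Compare the nullcline intercepts: K1/α12 = 410/1.5 = 273 > K2 = 63; K2/α21 = 63/0.97 = 64.9 < K1 = 410.
Since the inequalities point opposite ways, species 1 can invade but species 2 cannot.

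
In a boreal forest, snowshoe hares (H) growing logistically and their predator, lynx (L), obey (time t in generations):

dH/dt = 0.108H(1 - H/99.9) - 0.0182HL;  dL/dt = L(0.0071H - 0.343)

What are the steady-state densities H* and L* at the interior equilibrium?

From dL/dt = 0 with L > 0: 0.0071H* = 0.343, so H* = 48.3.
Substitute into dH/dt = 0: 0.108(1 - 48.3/99.9) = 0.0182L*.
The bracket is 0.516, giving L* = 0.0558/0.0182 = 3.06.

H* ≈ 48.3, L* ≈ 3.06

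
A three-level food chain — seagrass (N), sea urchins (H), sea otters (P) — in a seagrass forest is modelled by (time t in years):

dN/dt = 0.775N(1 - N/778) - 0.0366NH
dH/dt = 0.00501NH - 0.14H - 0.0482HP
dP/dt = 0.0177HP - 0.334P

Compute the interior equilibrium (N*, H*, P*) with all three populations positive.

From dP/dt = 0: 0.0177H* = 0.334, so H* = 18.9.
From dN/dt = 0: 0.775(1 - N*/778) = 0.0366·18.9, giving N* = 778·(1 - 0.891) = 84.7.
From dH/dt = 0: 0.00501·84.7 - 0.14 = 0.0482P*, so P* = 0.284/0.0482 = 5.9.

N* ≈ 84.7, H* ≈ 18.9, P* ≈ 5.9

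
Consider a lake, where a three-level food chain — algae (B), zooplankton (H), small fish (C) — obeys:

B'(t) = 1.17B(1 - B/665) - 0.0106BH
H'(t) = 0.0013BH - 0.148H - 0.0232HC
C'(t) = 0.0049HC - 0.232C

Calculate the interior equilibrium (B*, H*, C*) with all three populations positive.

From dC/dt = 0: 0.0049H* = 0.232, so H* = 47.3.
From dB/dt = 0: 1.17(1 - B*/665) = 0.0106·47.3, giving B* = 665·(1 - 0.429) = 380.
From dH/dt = 0: 0.0013·380 - 0.148 = 0.0232C*, so C* = 0.346/0.0232 = 14.9.

B* ≈ 380, H* ≈ 47.3, C* ≈ 14.9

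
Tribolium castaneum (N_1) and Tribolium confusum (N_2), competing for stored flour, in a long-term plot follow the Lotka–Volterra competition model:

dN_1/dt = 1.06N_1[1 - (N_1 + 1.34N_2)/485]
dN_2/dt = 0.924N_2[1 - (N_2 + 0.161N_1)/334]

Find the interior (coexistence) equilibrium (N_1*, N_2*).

N_1* ≈ 47.7, N_2* ≈ 326

Setting both brackets to zero gives the nullclines N_1 + 1.34N_2 = 485 and 0.161N_1 + N_2 = 334.
Substituting N_2 = 334 - 0.161N_1 into the first: N_1(1 - 1.34·0.161) = 485 - 1.34·334.
So N_1* = 37.4/0.784 = 47.7, and then N_2* = 334 - 0.161·47.7 = 326.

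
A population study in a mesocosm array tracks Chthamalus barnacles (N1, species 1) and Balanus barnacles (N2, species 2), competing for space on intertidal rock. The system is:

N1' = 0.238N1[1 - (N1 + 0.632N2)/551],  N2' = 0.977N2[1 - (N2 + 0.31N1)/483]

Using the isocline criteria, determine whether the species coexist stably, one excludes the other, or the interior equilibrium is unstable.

Compare the nullcline intercepts: K1/α12 = 551/0.632 = 872 > K2 = 483; K2/α21 = 483/0.31 = 1560 > K1 = 551.
Since both inequalities hold, each species can invade when rare, so the interior equilibrium is stable.

stable coexistence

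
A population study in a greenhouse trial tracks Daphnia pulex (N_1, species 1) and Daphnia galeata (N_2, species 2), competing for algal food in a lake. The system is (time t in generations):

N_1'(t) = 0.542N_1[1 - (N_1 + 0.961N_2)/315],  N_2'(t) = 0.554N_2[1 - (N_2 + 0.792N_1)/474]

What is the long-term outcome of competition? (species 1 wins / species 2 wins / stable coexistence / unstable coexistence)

species 2 excludes species 1

Compare the nullcline intercepts: K1/α12 = 315/0.961 = 328 < K2 = 474; K2/α21 = 474/0.792 = 598 > K1 = 315.
Since the inequalities point opposite ways, species 2 can invade but species 1 cannot.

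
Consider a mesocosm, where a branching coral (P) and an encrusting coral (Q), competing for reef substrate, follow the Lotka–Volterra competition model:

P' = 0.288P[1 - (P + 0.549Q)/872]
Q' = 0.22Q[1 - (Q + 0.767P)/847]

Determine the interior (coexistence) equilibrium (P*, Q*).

P* ≈ 703, Q* ≈ 308

Setting both brackets to zero gives the nullclines P + 0.549Q = 872 and 0.767P + Q = 847.
Substituting Q = 847 - 0.767P into the first: P(1 - 0.549·0.767) = 872 - 0.549·847.
So P* = 407/0.579 = 703, and then Q* = 847 - 0.767·703 = 308.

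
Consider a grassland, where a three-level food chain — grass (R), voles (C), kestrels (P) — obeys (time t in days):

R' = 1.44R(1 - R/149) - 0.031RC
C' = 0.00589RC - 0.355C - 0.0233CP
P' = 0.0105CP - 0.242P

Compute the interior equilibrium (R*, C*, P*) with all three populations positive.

From dP/dt = 0: 0.0105C* = 0.242, so C* = 23.
From dR/dt = 0: 1.44(1 - R*/149) = 0.031·23, giving R* = 149·(1 - 0.496) = 75.1.
From dC/dt = 0: 0.00589·75.1 - 0.355 = 0.0233P*, so P* = 0.0872/0.0233 = 3.74.

R* ≈ 75.1, C* ≈ 23, P* ≈ 3.74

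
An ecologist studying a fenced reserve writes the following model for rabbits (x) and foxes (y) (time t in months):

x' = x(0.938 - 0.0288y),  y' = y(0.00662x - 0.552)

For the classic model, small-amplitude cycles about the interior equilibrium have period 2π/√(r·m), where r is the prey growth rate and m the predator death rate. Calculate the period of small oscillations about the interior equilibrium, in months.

T ≈ 8.73 months

Here r = 0.938 and m = 0.552, so r·m = 0.518.
ω = √0.518 = 0.72 per month, hence T = 2π/ω ≈ 8.73 months.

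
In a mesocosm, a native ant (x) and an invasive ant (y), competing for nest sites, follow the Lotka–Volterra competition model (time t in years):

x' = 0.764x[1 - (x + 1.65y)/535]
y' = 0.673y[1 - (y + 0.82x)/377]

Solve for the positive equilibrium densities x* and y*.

x* ≈ 247, y* ≈ 175

Setting both brackets to zero gives the nullclines x + 1.65y = 535 and 0.82x + y = 377.
Substituting y = 377 - 0.82x into the first: x(1 - 1.65·0.82) = 535 - 1.65·377.
So x* = -87/-0.353 = 247, and then y* = 377 - 0.82·247 = 175.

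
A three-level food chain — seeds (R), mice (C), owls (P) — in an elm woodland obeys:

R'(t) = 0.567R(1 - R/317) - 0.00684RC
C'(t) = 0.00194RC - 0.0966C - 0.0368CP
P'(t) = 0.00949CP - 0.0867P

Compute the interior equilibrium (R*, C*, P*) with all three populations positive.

From dP/dt = 0: 0.00949C* = 0.0867, so C* = 9.14.
From dR/dt = 0: 0.567(1 - R*/317) = 0.00684·9.14, giving R* = 317·(1 - 0.11) = 282.
From dC/dt = 0: 0.00194·282 - 0.0966 = 0.0368P*, so P* = 0.451/0.0368 = 12.2.

R* ≈ 282, C* ≈ 9.14, P* ≈ 12.2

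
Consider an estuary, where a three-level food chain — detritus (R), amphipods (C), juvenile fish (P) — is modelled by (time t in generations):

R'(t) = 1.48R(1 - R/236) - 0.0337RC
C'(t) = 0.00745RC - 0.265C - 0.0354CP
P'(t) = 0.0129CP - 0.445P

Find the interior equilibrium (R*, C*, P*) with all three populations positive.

R* ≈ 50.6, C* ≈ 34.5, P* ≈ 3.17

From dP/dt = 0: 0.0129C* = 0.445, so C* = 34.5.
From dR/dt = 0: 1.48(1 - R*/236) = 0.0337·34.5, giving R* = 236·(1 - 0.785) = 50.6.
From dC/dt = 0: 0.00745·50.6 - 0.265 = 0.0354P*, so P* = 0.112/0.0354 = 3.17.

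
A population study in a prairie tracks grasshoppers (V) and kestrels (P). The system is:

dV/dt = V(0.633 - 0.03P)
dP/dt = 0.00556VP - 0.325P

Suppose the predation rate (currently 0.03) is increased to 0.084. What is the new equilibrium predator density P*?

At the interior fixed point, setting dV/dt = 0 with V > 0 fixes P* = (prey growth rate)/(VP coefficient) — independent of the other coefficients.
With the change, P* = 0.633/0.084 = 7.54; it falls from 21.1.

P* ≈ 7.54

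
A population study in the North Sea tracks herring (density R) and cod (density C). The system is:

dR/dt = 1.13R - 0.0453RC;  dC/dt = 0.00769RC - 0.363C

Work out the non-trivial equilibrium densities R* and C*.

Set dC/dt = 0 with C > 0: 0.00769R - 0.363 = 0, so R* = 0.363/0.00769 = 47.2.
Set dR/dt = 0 with R > 0: 1.13 - 0.0453C = 0, so C* = 1.13/0.0453 = 24.9.

R* ≈ 47.2, C* ≈ 24.9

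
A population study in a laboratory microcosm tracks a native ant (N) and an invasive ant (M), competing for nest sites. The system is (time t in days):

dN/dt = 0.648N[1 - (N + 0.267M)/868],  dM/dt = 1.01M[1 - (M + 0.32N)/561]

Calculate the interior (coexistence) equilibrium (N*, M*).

N* ≈ 785, M* ≈ 310

Setting both brackets to zero gives the nullclines N + 0.267M = 868 and 0.32N + M = 561.
Substituting M = 561 - 0.32N into the first: N(1 - 0.267·0.32) = 868 - 0.267·561.
So N* = 718/0.915 = 785, and then M* = 561 - 0.32·785 = 310.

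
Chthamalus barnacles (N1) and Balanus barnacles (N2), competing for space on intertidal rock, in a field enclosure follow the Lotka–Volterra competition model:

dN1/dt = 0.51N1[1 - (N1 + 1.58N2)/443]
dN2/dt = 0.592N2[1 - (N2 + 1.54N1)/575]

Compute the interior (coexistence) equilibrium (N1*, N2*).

N1* ≈ 325, N2* ≈ 74.8

Setting both brackets to zero gives the nullclines N1 + 1.58N2 = 443 and 1.54N1 + N2 = 575.
Substituting N2 = 575 - 1.54N1 into the first: N1(1 - 1.58·1.54) = 443 - 1.58·575.
So N1* = -466/-1.43 = 325, and then N2* = 575 - 1.54·325 = 74.8.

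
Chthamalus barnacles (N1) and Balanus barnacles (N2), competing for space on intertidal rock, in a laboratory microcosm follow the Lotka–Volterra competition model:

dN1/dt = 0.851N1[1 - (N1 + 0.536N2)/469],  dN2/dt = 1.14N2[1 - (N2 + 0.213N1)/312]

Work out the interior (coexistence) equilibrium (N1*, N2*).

N1* ≈ 341, N2* ≈ 239

Setting both brackets to zero gives the nullclines N1 + 0.536N2 = 469 and 0.213N1 + N2 = 312.
Substituting N2 = 312 - 0.213N1 into the first: N1(1 - 0.536·0.213) = 469 - 0.536·312.
So N1* = 302/0.886 = 341, and then N2* = 312 - 0.213·341 = 239.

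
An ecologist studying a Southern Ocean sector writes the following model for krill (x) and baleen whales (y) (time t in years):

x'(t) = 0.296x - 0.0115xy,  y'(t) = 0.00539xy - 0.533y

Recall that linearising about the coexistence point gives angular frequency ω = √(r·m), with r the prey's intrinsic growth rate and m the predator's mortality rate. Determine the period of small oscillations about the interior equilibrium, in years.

Here r = 0.296 and m = 0.533, so r·m = 0.158.
ω = √0.158 = 0.397 per year, hence T = 2π/ω ≈ 15.8 years.

T ≈ 15.8 years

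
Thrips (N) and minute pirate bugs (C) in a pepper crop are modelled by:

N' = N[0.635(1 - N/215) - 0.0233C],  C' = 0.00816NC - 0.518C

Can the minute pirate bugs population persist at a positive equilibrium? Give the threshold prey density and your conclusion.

The predator equation gives dC/dt > 0 only when N > 0.518/0.00816 = 63.5.
Without the predator, N → K = 215. Since 215 > 63.5, the predator can invade and persist.

Threshold N = 63.5; K > 63.5, so yes, the predator persists.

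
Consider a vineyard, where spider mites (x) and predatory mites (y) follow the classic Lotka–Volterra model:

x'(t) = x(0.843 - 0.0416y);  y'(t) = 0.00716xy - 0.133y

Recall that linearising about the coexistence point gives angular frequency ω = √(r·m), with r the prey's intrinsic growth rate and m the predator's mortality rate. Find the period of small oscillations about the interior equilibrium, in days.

T ≈ 18.8 days

Here r = 0.843 and m = 0.133, so r·m = 0.112.
ω = √0.112 = 0.335 per day, hence T = 2π/ω ≈ 18.8 days.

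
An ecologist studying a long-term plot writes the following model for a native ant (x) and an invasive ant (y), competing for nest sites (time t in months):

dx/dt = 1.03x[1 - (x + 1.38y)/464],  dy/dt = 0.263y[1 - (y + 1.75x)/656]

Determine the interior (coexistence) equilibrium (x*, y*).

Setting both brackets to zero gives the nullclines x + 1.38y = 464 and 1.75x + y = 656.
Substituting y = 656 - 1.75x into the first: x(1 - 1.38·1.75) = 464 - 1.38·656.
So x* = -441/-1.42 = 312, and then y* = 656 - 1.75·312 = 110.

x* ≈ 312, y* ≈ 110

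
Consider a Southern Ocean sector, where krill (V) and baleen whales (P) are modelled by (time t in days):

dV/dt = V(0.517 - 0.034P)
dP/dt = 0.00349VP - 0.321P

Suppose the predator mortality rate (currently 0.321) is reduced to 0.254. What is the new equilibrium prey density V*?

V* ≈ 72.8

At the interior fixed point, setting dP/dt = 0 with P > 0 fixes V* = (predator death rate)/(VP coefficient) — independent of the other coefficients.
With the change, V* = 0.254/0.00349 = 72.8; it falls from 92.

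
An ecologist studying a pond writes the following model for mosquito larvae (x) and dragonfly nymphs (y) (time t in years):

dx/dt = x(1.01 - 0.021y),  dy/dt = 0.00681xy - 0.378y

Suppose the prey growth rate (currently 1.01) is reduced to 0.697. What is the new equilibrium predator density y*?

y* ≈ 33.2

At the interior fixed point, setting dx/dt = 0 with x > 0 fixes y* = (prey growth rate)/(xy coefficient) — independent of the other coefficients.
With the change, y* = 0.697/0.021 = 33.2; it falls from 48.1.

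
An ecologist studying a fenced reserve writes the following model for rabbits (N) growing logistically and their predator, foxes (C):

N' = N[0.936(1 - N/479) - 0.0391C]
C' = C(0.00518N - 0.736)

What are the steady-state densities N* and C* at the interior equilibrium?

N* ≈ 142, C* ≈ 16.8

From dC/dt = 0 with C > 0: 0.00518N* = 0.736, so N* = 142.
Substitute into dN/dt = 0: 0.936(1 - 142/479) = 0.0391C*.
The bracket is 0.703, giving C* = 0.658/0.0391 = 16.8.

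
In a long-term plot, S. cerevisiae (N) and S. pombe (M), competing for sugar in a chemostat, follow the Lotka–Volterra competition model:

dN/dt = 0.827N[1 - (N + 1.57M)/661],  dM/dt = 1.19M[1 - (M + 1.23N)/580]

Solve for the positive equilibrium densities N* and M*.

Setting both brackets to zero gives the nullclines N + 1.57M = 661 and 1.23N + M = 580.
Substituting M = 580 - 1.23N into the first: N(1 - 1.57·1.23) = 661 - 1.57·580.
So N* = -250/-0.931 = 268, and then M* = 580 - 1.23·268 = 250.

N* ≈ 268, M* ≈ 250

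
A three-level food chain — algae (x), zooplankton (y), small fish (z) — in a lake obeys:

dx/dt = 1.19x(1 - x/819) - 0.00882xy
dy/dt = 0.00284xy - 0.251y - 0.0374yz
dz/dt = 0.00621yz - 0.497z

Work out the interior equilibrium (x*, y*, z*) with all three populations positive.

From dz/dt = 0: 0.00621y* = 0.497, so y* = 80.
From dx/dt = 0: 1.19(1 - x*/819) = 0.00882·80, giving x* = 819·(1 - 0.593) = 333.
From dy/dt = 0: 0.00284·333 - 0.251 = 0.0374z*, so z* = 0.695/0.0374 = 18.6.

x* ≈ 333, y* ≈ 80, z* ≈ 18.6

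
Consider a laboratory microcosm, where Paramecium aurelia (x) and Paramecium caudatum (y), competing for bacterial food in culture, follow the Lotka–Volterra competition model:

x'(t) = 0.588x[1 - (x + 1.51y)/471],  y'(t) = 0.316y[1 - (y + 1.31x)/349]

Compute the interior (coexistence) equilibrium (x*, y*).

x* ≈ 57.2, y* ≈ 274

Setting both brackets to zero gives the nullclines x + 1.51y = 471 and 1.31x + y = 349.
Substituting y = 349 - 1.31x into the first: x(1 - 1.51·1.31) = 471 - 1.51·349.
So x* = -56/-0.978 = 57.2, and then y* = 349 - 1.31·57.2 = 274.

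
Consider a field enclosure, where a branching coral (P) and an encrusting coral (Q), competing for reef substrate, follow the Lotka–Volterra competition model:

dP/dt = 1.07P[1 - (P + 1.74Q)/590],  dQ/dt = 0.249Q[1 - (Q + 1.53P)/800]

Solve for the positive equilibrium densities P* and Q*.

Setting both brackets to zero gives the nullclines P + 1.74Q = 590 and 1.53P + Q = 800.
Substituting Q = 800 - 1.53P into the first: P(1 - 1.74·1.53) = 590 - 1.74·800.
So P* = -802/-1.66 = 482, and then Q* = 800 - 1.53·482 = 61.8.

P* ≈ 482, Q* ≈ 61.8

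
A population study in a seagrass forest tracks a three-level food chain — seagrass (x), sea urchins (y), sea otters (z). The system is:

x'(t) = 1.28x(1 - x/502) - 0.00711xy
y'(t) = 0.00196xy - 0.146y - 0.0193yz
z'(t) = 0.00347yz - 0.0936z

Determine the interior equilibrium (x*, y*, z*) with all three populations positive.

x* ≈ 427, y* ≈ 27, z* ≈ 35.8

From dz/dt = 0: 0.00347y* = 0.0936, so y* = 27.
From dx/dt = 0: 1.28(1 - x*/502) = 0.00711·27, giving x* = 502·(1 - 0.15) = 427.
From dy/dt = 0: 0.00196·427 - 0.146 = 0.0193z*, so z* = 0.69/0.0193 = 35.8.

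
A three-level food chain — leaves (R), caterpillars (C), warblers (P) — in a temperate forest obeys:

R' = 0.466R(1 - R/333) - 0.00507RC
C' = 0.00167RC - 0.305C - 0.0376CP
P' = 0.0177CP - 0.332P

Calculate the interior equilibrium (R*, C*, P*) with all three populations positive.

From dP/dt = 0: 0.0177C* = 0.332, so C* = 18.8.
From dR/dt = 0: 0.466(1 - R*/333) = 0.00507·18.8, giving R* = 333·(1 - 0.204) = 265.
From dC/dt = 0: 0.00167·265 - 0.305 = 0.0376P*, so P* = 0.138/0.0376 = 3.66.

R* ≈ 265, C* ≈ 18.8, P* ≈ 3.66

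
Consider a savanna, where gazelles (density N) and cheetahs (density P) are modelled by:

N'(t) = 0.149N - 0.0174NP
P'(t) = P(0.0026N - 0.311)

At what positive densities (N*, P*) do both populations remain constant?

N* ≈ 120, P* ≈ 8.56

Set dP/dt = 0 with P > 0: 0.0026N - 0.311 = 0, so N* = 0.311/0.0026 = 120.
Set dN/dt = 0 with N > 0: 0.149 - 0.0174P = 0, so P* = 0.149/0.0174 = 8.56.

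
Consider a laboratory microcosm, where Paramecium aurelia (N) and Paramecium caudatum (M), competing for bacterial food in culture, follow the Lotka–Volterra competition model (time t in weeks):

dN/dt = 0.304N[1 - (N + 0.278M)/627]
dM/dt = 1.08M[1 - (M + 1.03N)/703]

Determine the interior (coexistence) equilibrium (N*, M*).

Setting both brackets to zero gives the nullclines N + 0.278M = 627 and 1.03N + M = 703.
Substituting M = 703 - 1.03N into the first: N(1 - 0.278·1.03) = 627 - 0.278·703.
So N* = 432/0.714 = 605, and then M* = 703 - 1.03·605 = 80.1.

N* ≈ 605, M* ≈ 80.1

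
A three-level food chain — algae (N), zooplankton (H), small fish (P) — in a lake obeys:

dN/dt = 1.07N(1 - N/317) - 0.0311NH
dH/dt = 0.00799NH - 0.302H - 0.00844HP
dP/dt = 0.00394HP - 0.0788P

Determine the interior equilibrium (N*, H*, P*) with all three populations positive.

N* ≈ 133, H* ≈ 20, P* ≈ 89.9

From dP/dt = 0: 0.00394H* = 0.0788, so H* = 20.
From dN/dt = 0: 1.07(1 - N*/317) = 0.0311·20, giving N* = 317·(1 - 0.581) = 133.
From dH/dt = 0: 0.00799·133 - 0.302 = 0.00844P*, so P* = 0.758/0.00844 = 89.9.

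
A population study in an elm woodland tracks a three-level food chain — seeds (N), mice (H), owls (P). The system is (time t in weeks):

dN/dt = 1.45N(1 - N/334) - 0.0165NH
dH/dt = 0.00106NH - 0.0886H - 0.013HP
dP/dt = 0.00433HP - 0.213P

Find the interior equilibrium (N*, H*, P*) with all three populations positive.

From dP/dt = 0: 0.00433H* = 0.213, so H* = 49.2.
From dN/dt = 0: 1.45(1 - N*/334) = 0.0165·49.2, giving N* = 334·(1 - 0.56) = 147.
From dH/dt = 0: 0.00106·147 - 0.0886 = 0.013P*, so P* = 0.0673/0.013 = 5.17.

N* ≈ 147, H* ≈ 49.2, P* ≈ 5.17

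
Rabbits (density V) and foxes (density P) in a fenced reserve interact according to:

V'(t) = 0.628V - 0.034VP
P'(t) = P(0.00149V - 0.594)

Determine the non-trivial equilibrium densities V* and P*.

Set dP/dt = 0 with P > 0: 0.00149V - 0.594 = 0, so V* = 0.594/0.00149 = 399.
Set dV/dt = 0 with V > 0: 0.628 - 0.034P = 0, so P* = 0.628/0.034 = 18.5.

V* ≈ 399, P* ≈ 18.5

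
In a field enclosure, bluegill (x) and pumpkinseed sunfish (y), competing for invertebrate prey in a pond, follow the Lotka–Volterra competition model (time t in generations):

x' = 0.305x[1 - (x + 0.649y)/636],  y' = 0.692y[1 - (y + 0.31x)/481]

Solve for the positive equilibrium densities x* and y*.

Setting both brackets to zero gives the nullclines x + 0.649y = 636 and 0.31x + y = 481.
Substituting y = 481 - 0.31x into the first: x(1 - 0.649·0.31) = 636 - 0.649·481.
So x* = 324/0.799 = 405, and then y* = 481 - 0.31·405 = 355.

x* ≈ 405, y* ≈ 355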